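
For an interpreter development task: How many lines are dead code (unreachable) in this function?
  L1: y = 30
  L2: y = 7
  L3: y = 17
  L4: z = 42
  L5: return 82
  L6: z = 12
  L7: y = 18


Analyzing control flow:
  L1: reachable (before return)
  L2: reachable (before return)
  L3: reachable (before return)
  L4: reachable (before return)
  L5: reachable (return statement)
  L6: DEAD (after return at L5)
  L7: DEAD (after return at L5)
Return at L5, total lines = 7
Dead lines: L6 through L7
Count: 2

2


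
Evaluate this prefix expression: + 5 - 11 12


Parsing prefix expression: + 5 - 11 12
Step 1: Innermost operation '- 11 12'
  11 - 12 = -1
Step 2: Outer operation '+ 5 [-1]'
  5 + -1 = 4

4


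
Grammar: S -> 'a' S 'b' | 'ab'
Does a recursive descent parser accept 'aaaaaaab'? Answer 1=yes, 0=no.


Grammar accepts strings of the form a^n b^n (n >= 1)
Word: 'aaaaaaab'
Counting: 7 a's and 1 b's
Check: 7 == 1? No
Mismatch: a-count != b-count
Rejected

0


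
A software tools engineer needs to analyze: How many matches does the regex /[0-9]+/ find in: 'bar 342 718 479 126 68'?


Pattern: /[0-9]+/ (int literals)
Input: 'bar 342 718 479 126 68'
Scanning for matches:
  Match 1: '342'
  Match 2: '718'
  Match 3: '479'
  Match 4: '126'
  Match 5: '68'
Total matches: 5

5


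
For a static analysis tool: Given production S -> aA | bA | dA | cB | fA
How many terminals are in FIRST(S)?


Production: S -> aA | bA | dA | cB | fA
Examining each alternative for leading terminals:
  S -> aA : first terminal = 'a'
  S -> bA : first terminal = 'b'
  S -> dA : first terminal = 'd'
  S -> cB : first terminal = 'c'
  S -> fA : first terminal = 'f'
FIRST(S) = {a, b, c, d, f}
Count: 5

5


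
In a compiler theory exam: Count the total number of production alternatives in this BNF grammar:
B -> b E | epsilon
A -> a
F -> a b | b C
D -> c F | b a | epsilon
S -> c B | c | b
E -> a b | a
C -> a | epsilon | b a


Counting alternatives per rule:
  B: 2 alternative(s)
  A: 1 alternative(s)
  F: 2 alternative(s)
  D: 3 alternative(s)
  S: 3 alternative(s)
  E: 2 alternative(s)
  C: 3 alternative(s)
Sum: 2 + 1 + 2 + 3 + 3 + 2 + 3 = 16

16


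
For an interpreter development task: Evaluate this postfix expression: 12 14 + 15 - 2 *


Processing tokens left to right:
Push 12, Push 14
Pop 12 and 14, compute 12 + 14 = 26, push 26
Push 15
Pop 26 and 15, compute 26 - 15 = 11, push 11
Push 2
Pop 11 and 2, compute 11 * 2 = 22, push 22
Stack result: 22

22


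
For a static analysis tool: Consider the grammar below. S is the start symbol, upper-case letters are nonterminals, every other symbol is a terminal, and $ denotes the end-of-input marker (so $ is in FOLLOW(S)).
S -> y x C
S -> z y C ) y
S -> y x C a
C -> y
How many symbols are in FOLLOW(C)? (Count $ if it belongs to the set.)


S is the start symbol and does not occur in any rule body, so FOLLOW(S) = {$}.
Examining every occurrence of C in a rule body:
  S -> y x C : C is at the right end -> add FOLLOW(S) = {$}
  S -> z y C ) y : C is followed by terminal ')' -> add ')'
  S -> y x C a : C is followed by terminal 'a' -> add 'a'
  C -> y : C does not occur in the body -> contributes nothing
FOLLOW(C) = {), a, $}
Count: 3

3


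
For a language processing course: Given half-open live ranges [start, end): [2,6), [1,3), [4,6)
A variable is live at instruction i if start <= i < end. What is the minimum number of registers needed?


Live ranges:
  Var0: [2, 6)
  Var1: [1, 3)
  Var2: [4, 6)
Sweep-line events (position, delta, active):
  pos=1 start -> active=1
  pos=2 start -> active=2
  pos=3 end -> active=1
  pos=4 start -> active=2
  pos=6 end -> active=1
  pos=6 end -> active=0
Maximum simultaneous active: 2
Minimum registers needed: 2

2


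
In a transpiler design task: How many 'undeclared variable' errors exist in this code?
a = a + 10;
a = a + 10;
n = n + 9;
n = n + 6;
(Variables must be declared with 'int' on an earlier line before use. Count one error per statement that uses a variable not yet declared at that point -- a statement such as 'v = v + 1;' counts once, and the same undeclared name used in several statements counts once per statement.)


Scanning code line by line:
  Line 1: use 'a' -> ERROR (undeclared)
  Line 2: use 'a' -> ERROR (undeclared)
  Line 3: use 'n' -> ERROR (undeclared)
  Line 4: use 'n' -> ERROR (undeclared)
Total undeclared variable errors: 4

4


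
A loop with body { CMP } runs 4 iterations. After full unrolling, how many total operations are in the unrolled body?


Loop body operations: CMP (1 op per iteration)
Unrolling 4 iterations:
  Iteration 1: CMP (1 ops)
  Iteration 2: CMP (1 ops)
  Iteration 3: CMP (1 ops)
  Iteration 4: CMP (1 ops)
Total: 4 iterations * 1 ops/iter = 4 operations

4


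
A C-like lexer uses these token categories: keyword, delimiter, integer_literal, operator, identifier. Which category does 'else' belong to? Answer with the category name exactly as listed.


Token: 'else'
Checking categories:
  identifier: no
  integer_literal: no
  operator: no
  keyword: YES
  delimiter: no
Category: keyword

keyword


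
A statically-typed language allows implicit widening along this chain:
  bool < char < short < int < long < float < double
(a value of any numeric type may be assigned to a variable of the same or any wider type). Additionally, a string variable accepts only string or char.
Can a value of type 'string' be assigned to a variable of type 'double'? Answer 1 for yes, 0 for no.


Target variable type: double
Source value type: string
Rule: string cannot widen to any numeric type
Result: 0

0


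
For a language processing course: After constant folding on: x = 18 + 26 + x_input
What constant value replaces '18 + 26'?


Identifying constant sub-expression:
  Original: x = 18 + 26 + x_input
  18 and 26 are both compile-time constants
  Evaluating: 18 + 26 = 44
  After folding: x = 44 + x_input

44


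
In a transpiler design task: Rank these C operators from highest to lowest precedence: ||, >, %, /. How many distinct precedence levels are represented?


Looking up precedence for each operator:
  || -> precedence 1
  > -> precedence 4
  % -> precedence 6
  / -> precedence 6
Sorted highest to lowest: %, /, >, ||
Distinct precedence values: [6, 4, 1]
Number of distinct levels: 3

3


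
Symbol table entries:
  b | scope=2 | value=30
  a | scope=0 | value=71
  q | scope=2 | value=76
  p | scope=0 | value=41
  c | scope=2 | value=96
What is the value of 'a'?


Searching symbol table for 'a':
  b | scope=2 | value=30
  a | scope=0 | value=71 <- MATCH
  q | scope=2 | value=76
  p | scope=0 | value=41
  c | scope=2 | value=96
Found 'a' at scope 0 with value 71

71


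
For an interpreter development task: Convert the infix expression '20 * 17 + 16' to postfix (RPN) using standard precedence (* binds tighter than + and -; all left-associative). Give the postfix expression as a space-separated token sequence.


Applying the shunting-yard algorithm:
  Operand 20 -> output
  Push '*' onto operator stack -> op-stack: [*]
  Operand 17 -> output
  See '+' (prec 1); top '*' (prec 2) >= it -> pop '*' to output
  Push '+' onto operator stack -> op-stack: [+]
  Operand 16 -> output
  End of input: pop '+' to output
Postfix result: 20 17 * 16 +

20 17 * 16 +


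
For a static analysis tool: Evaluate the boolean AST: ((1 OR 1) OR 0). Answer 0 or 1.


Step 1: Evaluate inner node
  1 OR 1 = 1
Step 2: Evaluate root node
  1 OR 0 = 1

1


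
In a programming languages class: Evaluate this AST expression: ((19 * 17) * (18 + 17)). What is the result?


Expression: ((19 * 17) * (18 + 17))
Evaluating step by step:
  19 * 17 = 323
  18 + 17 = 35
  323 * 35 = 11305
Result: 11305

11305


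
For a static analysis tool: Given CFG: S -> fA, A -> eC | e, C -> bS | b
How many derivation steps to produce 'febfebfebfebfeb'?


Grammar: S -> fA, A -> eC | e, C -> bS | b
Deriving 'febfebfebfebfeb':
Step 1: S -> fA => fA
Step 2: A -> eC => feC
Step 3: C -> bS => febS
Step 4: S -> fA => febfA
Step 5: A -> eC => febfeC
Step 6: C -> bS => febfebS
Step 7: S -> fA => febfebfA
Step 8: A -> eC => febfebfeC
Step 9: C -> bS => febfebfebS
Step 10: S -> fA => febfebfebfA
Step 11: A -> eC => febfebfebfeC
Step 12: C -> bS => febfebfebfebS
Step 13: S -> fA => febfebfebfebfA
Step 14: A -> eC => febfebfebfebfeC
Step 15: C -> b => febfebfebfebfeb
Total derivation steps: 15

15


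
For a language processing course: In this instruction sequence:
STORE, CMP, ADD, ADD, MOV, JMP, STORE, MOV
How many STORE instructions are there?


Scanning instruction sequence for STORE:
  Position 1: STORE <- MATCH
  Position 2: CMP
  Position 3: ADD
  Position 4: ADD
  Position 5: MOV
  Position 6: JMP
  Position 7: STORE <- MATCH
  Position 8: MOV
Matches at positions: [1, 7]
Total STORE count: 2

2


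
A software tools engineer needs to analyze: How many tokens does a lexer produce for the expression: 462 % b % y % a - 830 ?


Scanning '462 % b % y % a - 830'
Token 1: '462' -> integer_literal
Token 2: '%' -> operator
Token 3: 'b' -> identifier
Token 4: '%' -> operator
Token 5: 'y' -> identifier
Token 6: '%' -> operator
Token 7: 'a' -> identifier
Token 8: '-' -> operator
Token 9: '830' -> integer_literal
Total tokens: 9

9


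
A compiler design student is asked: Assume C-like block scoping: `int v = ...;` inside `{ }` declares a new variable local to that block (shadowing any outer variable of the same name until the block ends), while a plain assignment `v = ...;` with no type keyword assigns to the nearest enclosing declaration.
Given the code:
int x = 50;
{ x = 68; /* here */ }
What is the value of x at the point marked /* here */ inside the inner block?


Analyzing scoping rules:
Outer scope: declares x = 50
Inner block: 'x = 68;' has no type keyword, so it is an assignment to the outer x (no shadowing)
Inside the block, after the assignment -> 68
Result: 68

68


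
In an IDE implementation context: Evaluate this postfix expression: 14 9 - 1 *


Processing tokens left to right:
Push 14, Push 9
Pop 14 and 9, compute 14 - 9 = 5, push 5
Push 1
Pop 5 and 1, compute 5 * 1 = 5, push 5
Stack result: 5

5


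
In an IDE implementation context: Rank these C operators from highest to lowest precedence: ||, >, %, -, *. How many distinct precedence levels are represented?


Looking up precedence for each operator:
  || -> precedence 1
  > -> precedence 4
  % -> precedence 6
  - -> precedence 5
  * -> precedence 6
Sorted highest to lowest: %, *, -, >, ||
Distinct precedence values: [6, 5, 4, 1]
Number of distinct levels: 4

4


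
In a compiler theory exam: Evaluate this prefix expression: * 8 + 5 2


Parsing prefix expression: * 8 + 5 2
Step 1: Innermost operation '+ 5 2'
  5 + 2 = 7
Step 2: Outer operation '* 8 [7]'
  8 * 7 = 56

56


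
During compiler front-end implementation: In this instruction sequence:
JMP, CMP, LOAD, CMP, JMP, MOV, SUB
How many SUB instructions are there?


Scanning instruction sequence for SUB:
  Position 1: JMP
  Position 2: CMP
  Position 3: LOAD
  Position 4: CMP
  Position 5: JMP
  Position 6: MOV
  Position 7: SUB <- MATCH
Matches at positions: [7]
Total SUB count: 1

1


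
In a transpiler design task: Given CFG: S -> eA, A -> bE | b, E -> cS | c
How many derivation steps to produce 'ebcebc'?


Grammar: S -> eA, A -> bE | b, E -> cS | c
Deriving 'ebcebc':
Step 1: S -> eA => eA
Step 2: A -> bE => ebE
Step 3: E -> cS => ebcS
Step 4: S -> eA => ebceA
Step 5: A -> bE => ebcebE
Step 6: E -> c => ebcebc
Total derivation steps: 6

6


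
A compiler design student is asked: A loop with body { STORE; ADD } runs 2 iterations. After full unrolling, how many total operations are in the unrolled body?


Loop body operations: STORE, ADD (2 ops per iteration)
Unrolling 2 iterations:
  Iteration 1: STORE, ADD (2 ops)
  Iteration 2: STORE, ADD (2 ops)
Total: 2 iterations * 2 ops/iter = 4 operations

4


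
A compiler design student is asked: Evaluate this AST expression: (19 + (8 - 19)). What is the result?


Expression: (19 + (8 - 19))
Evaluating step by step:
  8 - 19 = -11
  19 + -11 = 8
Result: 8

8


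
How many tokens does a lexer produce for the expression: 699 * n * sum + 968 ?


Scanning '699 * n * sum + 968'
Token 1: '699' -> integer_literal
Token 2: '*' -> operator
Token 3: 'n' -> identifier
Token 4: '*' -> operator
Token 5: 'sum' -> identifier
Token 6: '+' -> operator
Token 7: '968' -> integer_literal
Total tokens: 7

7


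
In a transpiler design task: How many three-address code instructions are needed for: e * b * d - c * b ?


Expression: e * b * d - c * b
Generating three-address code (respecting * over +/- precedence):
  Instruction 1: t1 = e * b
  Instruction 2: t2 = t1 * d
  Instruction 3: t3 = c * b
  Instruction 4: t4 = t2 - t3
Total instructions: 4

4


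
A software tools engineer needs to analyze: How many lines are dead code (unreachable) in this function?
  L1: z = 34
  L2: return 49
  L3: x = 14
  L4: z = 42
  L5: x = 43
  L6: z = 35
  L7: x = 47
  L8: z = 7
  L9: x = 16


Analyzing control flow:
  L1: reachable (before return)
  L2: reachable (return statement)
  L3: DEAD (after return at L2)
  L4: DEAD (after return at L2)
  L5: DEAD (after return at L2)
  L6: DEAD (after return at L2)
  L7: DEAD (after return at L2)
  L8: DEAD (after return at L2)
  L9: DEAD (after return at L2)
Return at L2, total lines = 9
Dead lines: L3 through L9
Count: 7

7


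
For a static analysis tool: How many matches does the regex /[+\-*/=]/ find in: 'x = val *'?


Pattern: /[+\-*/=]/ (operators)
Input: 'x = val *'
Scanning for matches:
  Match 1: '='
  Match 2: '*'
Total matches: 2

2


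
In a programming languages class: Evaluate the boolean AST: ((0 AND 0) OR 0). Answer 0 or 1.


Step 1: Evaluate inner node
  0 AND 0 = 0
Step 2: Evaluate root node
  0 OR 0 = 0

0


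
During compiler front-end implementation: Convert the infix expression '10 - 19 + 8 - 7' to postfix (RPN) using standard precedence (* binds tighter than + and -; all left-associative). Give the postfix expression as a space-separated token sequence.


Applying the shunting-yard algorithm:
  Operand 10 -> output
  Push '-' onto operator stack -> op-stack: [-]
  Operand 19 -> output
  See '+' (prec 1); top '-' (prec 1) >= it -> pop '-' to output
  Push '+' onto operator stack -> op-stack: [+]
  Operand 8 -> output
  See '-' (prec 1); top '+' (prec 1) >= it -> pop '+' to output
  Push '-' onto operator stack -> op-stack: [-]
  Operand 7 -> output
  End of input: pop '-' to output
Postfix result: 10 19 - 8 + 7 -

10 19 - 8 + 7 -


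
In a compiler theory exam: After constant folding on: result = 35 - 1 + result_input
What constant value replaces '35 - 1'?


Identifying constant sub-expression:
  Original: result = 35 - 1 + result_input
  35 and 1 are both compile-time constants
  Evaluating: 35 - 1 = 34
  After folding: result = 34 + result_input

34


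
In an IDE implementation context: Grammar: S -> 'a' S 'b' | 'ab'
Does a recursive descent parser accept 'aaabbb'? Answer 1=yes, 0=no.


Grammar accepts strings of the form a^n b^n (n >= 1)
Word: 'aaabbb'
Counting: 3 a's and 3 b's
Check: 3 == 3? Yes
Derivation (S -> aSb applied 2 time(s), then S -> ab): S => aSb => aaSbb => aaabbb
Accepted

1


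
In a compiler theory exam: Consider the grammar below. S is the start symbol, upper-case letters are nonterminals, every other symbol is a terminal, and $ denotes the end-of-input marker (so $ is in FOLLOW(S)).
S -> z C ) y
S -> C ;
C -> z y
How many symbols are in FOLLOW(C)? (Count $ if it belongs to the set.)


S is the start symbol and does not occur in any rule body, so FOLLOW(S) = {$}.
Examining every occurrence of C in a rule body:
  S -> z C ) y : C is followed by terminal ')' -> add ')'
  S -> C ; : C is followed by terminal ';' -> add ';'
  C -> z y : C does not occur in the body -> contributes nothing
FOLLOW(C) = {), ;}
Count: 2

2


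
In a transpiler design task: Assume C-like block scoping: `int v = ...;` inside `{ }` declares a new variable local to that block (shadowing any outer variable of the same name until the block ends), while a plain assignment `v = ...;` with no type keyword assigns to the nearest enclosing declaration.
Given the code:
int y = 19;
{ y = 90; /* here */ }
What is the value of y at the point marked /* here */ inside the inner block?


Analyzing scoping rules:
Outer scope: declares y = 19
Inner block: 'y = 90;' has no type keyword, so it is an assignment to the outer y (no shadowing)
Inside the block, after the assignment -> 90
Result: 90

90


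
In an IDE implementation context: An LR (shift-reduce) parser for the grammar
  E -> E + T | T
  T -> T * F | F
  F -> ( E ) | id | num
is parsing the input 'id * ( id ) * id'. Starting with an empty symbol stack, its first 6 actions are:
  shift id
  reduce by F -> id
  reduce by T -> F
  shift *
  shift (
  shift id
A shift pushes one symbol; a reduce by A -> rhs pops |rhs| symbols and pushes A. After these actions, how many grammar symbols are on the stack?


Tracking the symbol stack through each action:
  Action 1: shift 'id' : push -> stack = [id] (size 1)
  Action 2: reduce by F -> id : pop 1, push F -> stack = [F] (size 1)
  Action 3: reduce by T -> F : pop 1, push T -> stack = [T] (size 1)
  Action 4: shift '*' : push -> stack = [T, *] (size 2)
  Action 5: shift '(' : push -> stack = [T, *, (] (size 3)
  Action 6: shift 'id' : push -> stack = [T, *, (, id] (size 4)
Final stack size: 4

4


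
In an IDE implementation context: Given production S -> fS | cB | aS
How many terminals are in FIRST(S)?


Production: S -> fS | cB | aS
Examining each alternative for leading terminals:
  S -> fS : first terminal = 'f'
  S -> cB : first terminal = 'c'
  S -> aS : first terminal = 'a'
FIRST(S) = {a, c, f}
Count: 3

3


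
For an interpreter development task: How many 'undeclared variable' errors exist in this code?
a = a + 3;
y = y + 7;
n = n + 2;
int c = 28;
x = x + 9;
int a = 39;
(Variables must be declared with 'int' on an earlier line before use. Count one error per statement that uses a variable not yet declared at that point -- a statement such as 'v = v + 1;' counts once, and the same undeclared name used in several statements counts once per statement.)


Scanning code line by line:
  Line 1: use 'a' -> ERROR (undeclared)
  Line 2: use 'y' -> ERROR (undeclared)
  Line 3: use 'n' -> ERROR (undeclared)
  Line 4: declare 'c' -> declared = ['c']
  Line 5: use 'x' -> ERROR (undeclared)
  Line 6: declare 'a' -> declared = ['a', 'c']
Total undeclared variable errors: 4

4


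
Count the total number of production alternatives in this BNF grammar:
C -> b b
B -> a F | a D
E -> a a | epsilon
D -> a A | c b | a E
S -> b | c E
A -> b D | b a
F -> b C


Counting alternatives per rule:
  C: 1 alternative(s)
  B: 2 alternative(s)
  E: 2 alternative(s)
  D: 3 alternative(s)
  S: 2 alternative(s)
  A: 2 alternative(s)
  F: 1 alternative(s)
Sum: 1 + 2 + 2 + 3 + 2 + 2 + 1 = 13

13


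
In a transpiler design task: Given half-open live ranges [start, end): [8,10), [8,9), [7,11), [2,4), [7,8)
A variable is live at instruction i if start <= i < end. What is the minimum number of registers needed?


Live ranges:
  Var0: [8, 10)
  Var1: [8, 9)
  Var2: [7, 11)
  Var3: [2, 4)
  Var4: [7, 8)
Sweep-line events (position, delta, active):
  pos=2 start -> active=1
  pos=4 end -> active=0
  pos=7 start -> active=1
  pos=7 start -> active=2
  pos=8 end -> active=1
  pos=8 start -> active=2
  pos=8 start -> active=3
  pos=9 end -> active=2
  pos=10 end -> active=1
  pos=11 end -> active=0
Maximum simultaneous active: 3
Minimum registers needed: 3

3


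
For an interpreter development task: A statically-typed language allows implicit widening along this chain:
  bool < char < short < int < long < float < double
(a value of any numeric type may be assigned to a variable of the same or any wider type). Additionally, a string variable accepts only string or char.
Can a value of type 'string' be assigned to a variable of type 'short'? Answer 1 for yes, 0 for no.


Target variable type: short
Source value type: string
Rule: string cannot widen to any numeric type
Result: 0

0


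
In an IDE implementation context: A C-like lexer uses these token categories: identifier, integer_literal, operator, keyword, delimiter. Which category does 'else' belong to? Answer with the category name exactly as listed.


Token: 'else'
Checking categories:
  identifier: no
  integer_literal: no
  operator: no
  keyword: YES
  delimiter: no
Category: keyword

keyword


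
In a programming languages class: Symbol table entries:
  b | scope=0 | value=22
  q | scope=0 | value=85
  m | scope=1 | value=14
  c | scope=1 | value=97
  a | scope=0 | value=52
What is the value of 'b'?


Searching symbol table for 'b':
  b | scope=0 | value=22 <- MATCH
  q | scope=0 | value=85
  m | scope=1 | value=14
  c | scope=1 | value=97
  a | scope=0 | value=52
Found 'b' at scope 0 with value 22

22


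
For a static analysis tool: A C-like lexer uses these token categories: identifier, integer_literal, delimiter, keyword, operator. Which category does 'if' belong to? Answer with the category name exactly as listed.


Token: 'if'
Checking categories:
  identifier: no
  integer_literal: no
  operator: no
  keyword: YES
  delimiter: no
Category: keyword

keyword


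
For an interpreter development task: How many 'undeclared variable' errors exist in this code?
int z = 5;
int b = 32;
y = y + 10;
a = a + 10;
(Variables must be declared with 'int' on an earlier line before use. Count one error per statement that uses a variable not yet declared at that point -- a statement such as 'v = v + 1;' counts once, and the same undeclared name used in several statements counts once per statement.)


Scanning code line by line:
  Line 1: declare 'z' -> declared = ['z']
  Line 2: declare 'b' -> declared = ['b', 'z']
  Line 3: use 'y' -> ERROR (undeclared)
  Line 4: use 'a' -> ERROR (undeclared)
Total undeclared variable errors: 2

2


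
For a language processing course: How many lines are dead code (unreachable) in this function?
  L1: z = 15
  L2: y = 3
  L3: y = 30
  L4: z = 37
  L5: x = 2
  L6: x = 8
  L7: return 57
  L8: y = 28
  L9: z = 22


Analyzing control flow:
  L1: reachable (before return)
  L2: reachable (before return)
  L3: reachable (before return)
  L4: reachable (before return)
  L5: reachable (before return)
  L6: reachable (before return)
  L7: reachable (return statement)
  L8: DEAD (after return at L7)
  L9: DEAD (after return at L7)
Return at L7, total lines = 9
Dead lines: L8 through L9
Count: 2

2


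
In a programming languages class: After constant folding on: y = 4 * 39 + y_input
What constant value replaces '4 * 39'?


Identifying constant sub-expression:
  Original: y = 4 * 39 + y_input
  4 and 39 are both compile-time constants
  Evaluating: 4 * 39 = 156
  After folding: y = 156 + y_input

156


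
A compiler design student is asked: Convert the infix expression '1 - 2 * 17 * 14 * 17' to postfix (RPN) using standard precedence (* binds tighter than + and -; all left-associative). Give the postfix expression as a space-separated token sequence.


Applying the shunting-yard algorithm:
  Operand 1 -> output
  Push '-' onto operator stack -> op-stack: [-]
  Operand 2 -> output
  Push '*' onto operator stack -> op-stack: [-, *]
  Operand 17 -> output
  See '*' (prec 2); top '*' (prec 2) >= it -> pop '*' to output
  Push '*' onto operator stack -> op-stack: [-, *]
  Operand 14 -> output
  See '*' (prec 2); top '*' (prec 2) >= it -> pop '*' to output
  Push '*' onto operator stack -> op-stack: [-, *]
  Operand 17 -> output
  End of input: pop '*' to output
  End of input: pop '-' to output
Postfix result: 1 2 17 * 14 * 17 * -

1 2 17 * 14 * 17 * -


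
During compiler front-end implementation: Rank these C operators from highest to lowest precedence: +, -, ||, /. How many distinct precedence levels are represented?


Looking up precedence for each operator:
  + -> precedence 5
  - -> precedence 5
  || -> precedence 1
  / -> precedence 6
Sorted highest to lowest: /, +, -, ||
Distinct precedence values: [6, 5, 1]
Number of distinct levels: 3

3


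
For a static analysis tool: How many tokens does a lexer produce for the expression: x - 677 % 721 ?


Scanning 'x - 677 % 721'
Token 1: 'x' -> identifier
Token 2: '-' -> operator
Token 3: '677' -> integer_literal
Token 4: '%' -> operator
Token 5: '721' -> integer_literal
Total tokens: 5

5


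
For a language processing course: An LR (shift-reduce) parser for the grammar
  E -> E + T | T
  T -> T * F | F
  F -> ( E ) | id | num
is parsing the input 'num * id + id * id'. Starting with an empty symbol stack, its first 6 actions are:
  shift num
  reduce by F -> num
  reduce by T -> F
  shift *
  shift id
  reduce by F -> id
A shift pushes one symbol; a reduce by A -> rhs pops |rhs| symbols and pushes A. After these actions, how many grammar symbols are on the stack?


Tracking the symbol stack through each action:
  Action 1: shift 'num' : push -> stack = [num] (size 1)
  Action 2: reduce by F -> num : pop 1, push F -> stack = [F] (size 1)
  Action 3: reduce by T -> F : pop 1, push T -> stack = [T] (size 1)
  Action 4: shift '*' : push -> stack = [T, *] (size 2)
  Action 5: shift 'id' : push -> stack = [T, *, id] (size 3)
  Action 6: reduce by F -> id : pop 1, push F -> stack = [T, *, F] (size 3)
Final stack size: 3

3


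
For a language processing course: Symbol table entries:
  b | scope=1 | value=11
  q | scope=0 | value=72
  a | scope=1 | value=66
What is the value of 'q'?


Searching symbol table for 'q':
  b | scope=1 | value=11
  q | scope=0 | value=72 <- MATCH
  a | scope=1 | value=66
Found 'q' at scope 0 with value 72

72


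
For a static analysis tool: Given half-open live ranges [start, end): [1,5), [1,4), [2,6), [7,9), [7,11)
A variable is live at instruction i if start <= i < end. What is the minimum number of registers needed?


Live ranges:
  Var0: [1, 5)
  Var1: [1, 4)
  Var2: [2, 6)
  Var3: [7, 9)
  Var4: [7, 11)
Sweep-line events (position, delta, active):
  pos=1 start -> active=1
  pos=1 start -> active=2
  pos=2 start -> active=3
  pos=4 end -> active=2
  pos=5 end -> active=1
  pos=6 end -> active=0
  pos=7 start -> active=1
  pos=7 start -> active=2
  pos=9 end -> active=1
  pos=11 end -> active=0
Maximum simultaneous active: 3
Minimum registers needed: 3

3


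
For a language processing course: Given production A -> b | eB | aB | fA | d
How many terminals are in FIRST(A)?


Production: A -> b | eB | aB | fA | d
Examining each alternative for leading terminals:
  A -> b : first terminal = 'b'
  A -> eB : first terminal = 'e'
  A -> aB : first terminal = 'a'
  A -> fA : first terminal = 'f'
  A -> d : first terminal = 'd'
FIRST(A) = {a, b, d, e, f}
Count: 5

5


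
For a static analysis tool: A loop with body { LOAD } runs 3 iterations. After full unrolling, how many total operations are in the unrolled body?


Loop body operations: LOAD (1 op per iteration)
Unrolling 3 iterations:
  Iteration 1: LOAD (1 ops)
  Iteration 2: LOAD (1 ops)
  Iteration 3: LOAD (1 ops)
Total: 3 iterations * 1 ops/iter = 3 operations

3


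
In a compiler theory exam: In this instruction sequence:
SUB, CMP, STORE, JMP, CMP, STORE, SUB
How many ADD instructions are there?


Scanning instruction sequence for ADD:
  Position 1: SUB
  Position 2: CMP
  Position 3: STORE
  Position 4: JMP
  Position 5: CMP
  Position 6: STORE
  Position 7: SUB
Matches at positions: []
Total ADD count: 0

0


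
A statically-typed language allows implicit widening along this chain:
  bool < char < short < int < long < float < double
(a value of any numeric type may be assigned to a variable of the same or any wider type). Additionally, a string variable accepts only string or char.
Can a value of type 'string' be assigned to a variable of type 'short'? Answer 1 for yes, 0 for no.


Target variable type: short
Source value type: string
Rule: string cannot widen to any numeric type
Result: 0

0


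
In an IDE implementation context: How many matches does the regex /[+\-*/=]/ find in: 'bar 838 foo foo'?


Pattern: /[+\-*/=]/ (operators)
Input: 'bar 838 foo foo'
Scanning for matches:
Total matches: 0

0


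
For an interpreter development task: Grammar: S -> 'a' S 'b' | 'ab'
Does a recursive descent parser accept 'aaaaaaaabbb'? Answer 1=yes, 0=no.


Grammar accepts strings of the form a^n b^n (n >= 1)
Word: 'aaaaaaaabbb'
Counting: 8 a's and 3 b's
Check: 8 == 3? No
Mismatch: a-count != b-count
Rejected

0


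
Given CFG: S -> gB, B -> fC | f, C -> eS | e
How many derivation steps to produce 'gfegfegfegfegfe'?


Grammar: S -> gB, B -> fC | f, C -> eS | e
Deriving 'gfegfegfegfegfe':
Step 1: S -> gB => gB
Step 2: B -> fC => gfC
Step 3: C -> eS => gfeS
Step 4: S -> gB => gfegB
Step 5: B -> fC => gfegfC
Step 6: C -> eS => gfegfeS
Step 7: S -> gB => gfegfegB
Step 8: B -> fC => gfegfegfC
Step 9: C -> eS => gfegfegfeS
Step 10: S -> gB => gfegfegfegB
Step 11: B -> fC => gfegfegfegfC
Step 12: C -> eS => gfegfegfegfeS
Step 13: S -> gB => gfegfegfegfegB
Step 14: B -> fC => gfegfegfegfegfC
Step 15: C -> e => gfegfegfegfegfe
Total derivation steps: 15

15


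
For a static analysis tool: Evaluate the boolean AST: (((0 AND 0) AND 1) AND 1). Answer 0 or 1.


Step 1: Evaluate inner node
  0 AND 0 = 0
Step 2: Evaluate next node
  0 AND 1 = 0
Step 3: Evaluate root node
  0 AND 1 = 0

0


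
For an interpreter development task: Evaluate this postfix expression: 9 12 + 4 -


Processing tokens left to right:
Push 9, Push 12
Pop 9 and 12, compute 9 + 12 = 21, push 21
Push 4
Pop 21 and 4, compute 21 - 4 = 17, push 17
Stack result: 17

17


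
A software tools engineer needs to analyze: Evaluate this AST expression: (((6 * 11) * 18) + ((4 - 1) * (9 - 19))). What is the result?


Expression: (((6 * 11) * 18) + ((4 - 1) * (9 - 19)))
Evaluating step by step:
  6 * 11 = 66
  66 * 18 = 1188
  4 - 1 = 3
  9 - 19 = -10
  3 * -10 = -30
  1188 + -30 = 1158
Result: 1158

1158


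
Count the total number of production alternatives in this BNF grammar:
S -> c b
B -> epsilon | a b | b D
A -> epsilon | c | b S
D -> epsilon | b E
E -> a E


Counting alternatives per rule:
  S: 1 alternative(s)
  B: 3 alternative(s)
  A: 3 alternative(s)
  D: 2 alternative(s)
  E: 1 alternative(s)
Sum: 1 + 3 + 3 + 2 + 1 = 10

10


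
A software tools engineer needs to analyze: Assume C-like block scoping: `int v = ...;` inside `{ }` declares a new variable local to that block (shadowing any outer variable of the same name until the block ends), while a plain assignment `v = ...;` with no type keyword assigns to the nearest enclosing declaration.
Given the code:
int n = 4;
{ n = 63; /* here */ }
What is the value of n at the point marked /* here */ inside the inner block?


Analyzing scoping rules:
Outer scope: declares n = 4
Inner block: 'n = 63;' has no type keyword, so it is an assignment to the outer n (no shadowing)
Inside the block, after the assignment -> 63
Result: 63

63


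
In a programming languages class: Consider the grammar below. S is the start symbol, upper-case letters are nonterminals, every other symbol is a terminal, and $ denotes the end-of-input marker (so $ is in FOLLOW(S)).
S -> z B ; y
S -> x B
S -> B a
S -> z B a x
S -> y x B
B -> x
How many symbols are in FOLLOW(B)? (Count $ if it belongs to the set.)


S is the start symbol and does not occur in any rule body, so FOLLOW(S) = {$}.
Examining every occurrence of B in a rule body:
  S -> z B ; y : B is followed by terminal ';' -> add ';'
  S -> x B : B is at the right end -> add FOLLOW(S) = {$}
  S -> B a : B is followed by terminal 'a' -> add 'a'
  S -> z B a x : B is followed by terminal 'a' -> add 'a' (already in the set)
  S -> y x B : B is at the right end -> add FOLLOW(S) = {$} (already in the set)
  B -> x : B does not occur in the body -> contributes nothing
FOLLOW(B) = {;, a, $}
Count: 3

3


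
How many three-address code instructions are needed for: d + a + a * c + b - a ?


Expression: d + a + a * c + b - a
Generating three-address code (respecting * over +/- precedence):
  Instruction 1: t1 = a * c
  Instruction 2: t2 = d + a
  Instruction 3: t3 = t2 + t1
  Instruction 4: t4 = t3 + b
  Instruction 5: t5 = t4 - a
Total instructions: 5

5


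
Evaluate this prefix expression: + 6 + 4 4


Parsing prefix expression: + 6 + 4 4
Step 1: Innermost operation '+ 4 4'
  4 + 4 = 8
Step 2: Outer operation '+ 6 [8]'
  6 + 8 = 14

14


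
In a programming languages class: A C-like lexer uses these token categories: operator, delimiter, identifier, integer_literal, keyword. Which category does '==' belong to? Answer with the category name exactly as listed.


Token: '=='
Checking categories:
  identifier: no
  integer_literal: no
  operator: YES
  keyword: no
  delimiter: no
Category: operator

operator


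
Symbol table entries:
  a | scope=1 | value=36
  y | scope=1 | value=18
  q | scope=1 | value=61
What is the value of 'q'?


Searching symbol table for 'q':
  a | scope=1 | value=36
  y | scope=1 | value=18
  q | scope=1 | value=61 <- MATCH
Found 'q' at scope 1 with value 61

61


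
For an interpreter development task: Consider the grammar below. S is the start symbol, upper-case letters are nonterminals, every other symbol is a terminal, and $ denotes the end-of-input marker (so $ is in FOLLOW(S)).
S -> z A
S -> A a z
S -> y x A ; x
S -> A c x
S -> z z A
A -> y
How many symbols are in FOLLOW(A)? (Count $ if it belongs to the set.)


S is the start symbol and does not occur in any rule body, so FOLLOW(S) = {$}.
Examining every occurrence of A in a rule body:
  S -> z A : A is at the right end -> add FOLLOW(S) = {$}
  S -> A a z : A is followed by terminal 'a' -> add 'a'
  S -> y x A ; x : A is followed by terminal ';' -> add ';'
  S -> A c x : A is followed by terminal 'c' -> add 'c'
  S -> z z A : A is at the right end -> add FOLLOW(S) = {$} (already in the set)
  A -> y : A does not occur in the body -> contributes nothing
FOLLOW(A) = {;, a, c, $}
Count: 4

4


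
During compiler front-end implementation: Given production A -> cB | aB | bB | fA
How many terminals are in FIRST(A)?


Production: A -> cB | aB | bB | fA
Examining each alternative for leading terminals:
  A -> cB : first terminal = 'c'
  A -> aB : first terminal = 'a'
  A -> bB : first terminal = 'b'
  A -> fA : first terminal = 'f'
FIRST(A) = {a, b, c, f}
Count: 4

4


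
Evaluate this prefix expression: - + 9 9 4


Parsing prefix expression: - + 9 9 4
Step 1: Innermost operation '+ 9 9'
  9 + 9 = 18
Step 2: Outer operation '- [18] 4'
  18 - 4 = 14

14


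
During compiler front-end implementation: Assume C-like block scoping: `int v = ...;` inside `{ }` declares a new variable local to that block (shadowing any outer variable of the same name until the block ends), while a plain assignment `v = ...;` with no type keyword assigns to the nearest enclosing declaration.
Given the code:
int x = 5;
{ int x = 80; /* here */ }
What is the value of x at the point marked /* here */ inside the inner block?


Analyzing scoping rules:
Outer scope: declares x = 5
Inner block: 'int x = 80;' declares a NEW x that shadows the outer one
Inside the block the inner declaration is in scope -> 80
Result: 80

80


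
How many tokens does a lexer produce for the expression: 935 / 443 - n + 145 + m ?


Scanning '935 / 443 - n + 145 + m'
Token 1: '935' -> integer_literal
Token 2: '/' -> operator
Token 3: '443' -> integer_literal
Token 4: '-' -> operator
Token 5: 'n' -> identifier
Token 6: '+' -> operator
Token 7: '145' -> integer_literal
Token 8: '+' -> operator
Token 9: 'm' -> identifier
Total tokens: 9

9


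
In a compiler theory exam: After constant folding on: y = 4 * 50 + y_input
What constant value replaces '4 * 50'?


Identifying constant sub-expression:
  Original: y = 4 * 50 + y_input
  4 and 50 are both compile-time constants
  Evaluating: 4 * 50 = 200
  After folding: y = 200 + y_input

200


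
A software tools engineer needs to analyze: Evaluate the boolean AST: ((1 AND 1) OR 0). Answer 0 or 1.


Step 1: Evaluate inner node
  1 AND 1 = 1
Step 2: Evaluate root node
  1 OR 0 = 1

1


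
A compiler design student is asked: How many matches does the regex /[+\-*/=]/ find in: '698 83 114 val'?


Pattern: /[+\-*/=]/ (operators)
Input: '698 83 114 val'
Scanning for matches:
Total matches: 0

0


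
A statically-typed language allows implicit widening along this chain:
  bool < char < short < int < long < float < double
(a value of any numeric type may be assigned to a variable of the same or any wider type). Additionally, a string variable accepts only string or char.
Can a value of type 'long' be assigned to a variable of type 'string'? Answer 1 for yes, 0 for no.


Target variable type: string
Source value type: long
Rule: string accepts only {string, char}
  source 'long' in {string, char}? No
Result: 0

0


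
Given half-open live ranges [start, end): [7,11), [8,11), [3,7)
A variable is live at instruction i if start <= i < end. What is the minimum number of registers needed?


Live ranges:
  Var0: [7, 11)
  Var1: [8, 11)
  Var2: [3, 7)
Sweep-line events (position, delta, active):
  pos=3 start -> active=1
  pos=7 end -> active=0
  pos=7 start -> active=1
  pos=8 start -> active=2
  pos=11 end -> active=1
  pos=11 end -> active=0
Maximum simultaneous active: 2
Minimum registers needed: 2

2


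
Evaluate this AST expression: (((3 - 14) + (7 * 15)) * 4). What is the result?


Expression: (((3 - 14) + (7 * 15)) * 4)
Evaluating step by step:
  3 - 14 = -11
  7 * 15 = 105
  -11 + 105 = 94
  94 * 4 = 376
Result: 376

376


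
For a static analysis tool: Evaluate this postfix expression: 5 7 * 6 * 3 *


Processing tokens left to right:
Push 5, Push 7
Pop 5 and 7, compute 5 * 7 = 35, push 35
Push 6
Pop 35 and 6, compute 35 * 6 = 210, push 210
Push 3
Pop 210 and 3, compute 210 * 3 = 630, push 630
Stack result: 630

630


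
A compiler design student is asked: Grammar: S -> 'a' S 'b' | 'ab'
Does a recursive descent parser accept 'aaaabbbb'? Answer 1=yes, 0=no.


Grammar accepts strings of the form a^n b^n (n >= 1)
Word: 'aaaabbbb'
Counting: 4 a's and 4 b's
Check: 4 == 4? Yes
Derivation (S -> aSb applied 3 time(s), then S -> ab): S => aSb => aaSbb => aaaSbbb => aaaabbbb
Accepted

1


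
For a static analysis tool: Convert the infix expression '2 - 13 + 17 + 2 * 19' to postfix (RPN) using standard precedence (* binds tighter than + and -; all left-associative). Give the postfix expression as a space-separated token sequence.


Applying the shunting-yard algorithm:
  Operand 2 -> output
  Push '-' onto operator stack -> op-stack: [-]
  Operand 13 -> output
  See '+' (prec 1); top '-' (prec 1) >= it -> pop '-' to output
  Push '+' onto operator stack -> op-stack: [+]
  Operand 17 -> output
  See '+' (prec 1); top '+' (prec 1) >= it -> pop '+' to output
  Push '+' onto operator stack -> op-stack: [+]
  Operand 2 -> output
  Push '*' onto operator stack -> op-stack: [+, *]
  Operand 19 -> output
  End of input: pop '*' to output
  End of input: pop '+' to output
Postfix result: 2 13 - 17 + 2 19 * +

2 13 - 17 + 2 19 * +


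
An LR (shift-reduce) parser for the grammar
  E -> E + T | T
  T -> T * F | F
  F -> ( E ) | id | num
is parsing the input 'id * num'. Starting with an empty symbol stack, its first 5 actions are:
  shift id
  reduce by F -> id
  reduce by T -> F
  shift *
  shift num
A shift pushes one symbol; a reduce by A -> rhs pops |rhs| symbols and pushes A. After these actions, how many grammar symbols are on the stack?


Tracking the symbol stack through each action:
  Action 1: shift 'id' : push -> stack = [id] (size 1)
  Action 2: reduce by F -> id : pop 1, push F -> stack = [F] (size 1)
  Action 3: reduce by T -> F : pop 1, push T -> stack = [T] (size 1)
  Action 4: shift '*' : push -> stack = [T, *] (size 2)
  Action 5: shift 'num' : push -> stack = [T, *, num] (size 3)
Final stack size: 3

3
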